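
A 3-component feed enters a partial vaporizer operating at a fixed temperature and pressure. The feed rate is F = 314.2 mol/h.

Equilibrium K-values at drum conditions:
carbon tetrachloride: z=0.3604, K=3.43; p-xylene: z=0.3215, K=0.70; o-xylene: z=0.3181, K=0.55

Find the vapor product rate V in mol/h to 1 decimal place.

Let ψ = V/F and solve Σ zᵢ(Kᵢ−1)/(1+ψ(Kᵢ−1)) = 0.
Feasibility: ΣzᵢKᵢ = 1.6362, Σzᵢ/Kᵢ = 1.1427 — both > 1, two phases present.
Iterate (Newton) starting at ψ = 0.47:
  ψ = 0.4700: g = 0.11502, g' = -0.6066 → ψ = 0.6596
  ψ = 0.6596: g = 0.01266, g' = -0.4894 → ψ = 0.6855
  ψ = 0.6855: g = 0.00012, g' = -0.4800 → ψ = 0.6857
Converged at ψ = 0.6857.
Then V = ψ·F = 0.6857·314.2 = 215.5 mol/h and L = F − V = 98.7 mol/h.

V = 215.5 mol/h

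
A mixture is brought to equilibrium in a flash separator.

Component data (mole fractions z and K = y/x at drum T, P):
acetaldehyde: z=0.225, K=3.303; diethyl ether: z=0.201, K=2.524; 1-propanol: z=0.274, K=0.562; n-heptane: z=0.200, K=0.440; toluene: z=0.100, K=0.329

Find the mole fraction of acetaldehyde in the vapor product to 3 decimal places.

Rachford–Rice: g(ψ) = Σ zᵢ(Kᵢ−1)/(1+ψ(Kᵢ−1)) = 0.
Check two-phase: ΣzᵢKᵢ = 1.525 > 1 and Σzᵢ/Kᵢ = 1.394 > 1, so g(0) = 0.525 > 0 and g(1) = -0.394 < 0.
Newton–Raphson from ψ = 0.58:
  ψ = 0.580: g = -0.0522, g' = -0.703 → ψ = 0.506
Converged at ψ = 0.506.
Compositions from xᵢ = zᵢ/(1+ψ(Kᵢ−1)), yᵢ = Kᵢxᵢ:
  acetaldehyde: x = 0.104, y = 0.343
  diethyl ether: x = 0.113, y = 0.286
  1-propanol: x = 0.352, y = 0.198
  n-heptane: x = 0.279, y = 0.123
  toluene: x = 0.151, y = 0.050

y_acetaldehyde = 0.343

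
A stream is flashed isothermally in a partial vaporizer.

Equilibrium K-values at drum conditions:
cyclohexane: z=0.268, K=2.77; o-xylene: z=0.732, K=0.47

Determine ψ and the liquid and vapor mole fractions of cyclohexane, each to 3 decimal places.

Rachford–Rice: g(ψ) = Σ zᵢ(Kᵢ−1)/(1+ψ(Kᵢ−1)) = 0.
g(0) = ΣzᵢKᵢ − 1 = 0.086 and g(1) = 1 − Σzᵢ/Kᵢ = -0.654, so a root lies in (0, 1).
Binary case is linear: z₁(K₁−1)(1+ψ(K₂−1)) + z₂(K₂−1)(1+ψ(K₁−1)) = 0
⇒ ψ = [z₁(K₁−1)+z₂(K₂−1)] / [−(K₁−1)(K₂−1)] = 0.0864/0.9381 = 0.092
Compositions from xᵢ = zᵢ/(1+ψ(Kᵢ−1)), yᵢ = Kᵢxᵢ:
  cyclohexane: x = 0.230, y = 0.638
  o-xylene: x = 0.770, y = 0.362

ψ = 0.092, x_cyclohexane = 0.230, y_cyclohexane = 0.638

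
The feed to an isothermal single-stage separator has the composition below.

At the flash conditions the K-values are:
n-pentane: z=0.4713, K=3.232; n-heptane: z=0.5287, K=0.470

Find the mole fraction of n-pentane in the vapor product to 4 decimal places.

y_n-pentane = 0.6202

Let ψ = V/F and solve Σ zᵢ(Kᵢ−1)/(1+ψ(Kᵢ−1)) = 0.
Feasibility: ΣzᵢKᵢ = 1.7717, Σzᵢ/Kᵢ = 1.2707 — both > 1, two phases present.
Binary case is linear: z₁(K₁−1)(1+ψ(K₂−1)) + z₂(K₂−1)(1+ψ(K₁−1)) = 0
⇒ ψ = [z₁(K₁−1)+z₂(K₂−1)] / [−(K₁−1)(K₂−1)] = 0.77173/1.18296 = 0.6524
Compositions from xᵢ = zᵢ/(1+ψ(Kᵢ−1)), yᵢ = Kᵢxᵢ:
  n-pentane: x = 0.1919, y = 0.6202
  n-heptane: x = 0.8081, y = 0.3798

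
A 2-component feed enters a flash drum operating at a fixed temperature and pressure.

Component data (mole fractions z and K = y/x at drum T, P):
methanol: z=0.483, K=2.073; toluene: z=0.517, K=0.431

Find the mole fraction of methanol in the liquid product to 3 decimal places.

Newton–Raphson from ψ = 0.5:
  ψ = 0.500: g = -0.0738, g' = -0.563 → ψ = 0.369
  ψ = 0.369: g = -0.0009, g' = -0.554 → ψ = 0.367
Converged at ψ = 0.367.
Compositions from xᵢ = zᵢ/(1+ψ(Kᵢ−1)), yᵢ = Kᵢxᵢ:
  methanol: x = 0.347, y = 0.718
  toluene: x = 0.653, y = 0.282

x_methanol = 0.347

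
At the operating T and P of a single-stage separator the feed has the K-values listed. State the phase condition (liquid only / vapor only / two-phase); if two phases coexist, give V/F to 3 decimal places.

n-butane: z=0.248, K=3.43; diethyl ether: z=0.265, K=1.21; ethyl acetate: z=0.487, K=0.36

two-phase, V/F = 0.319

ΣzᵢKᵢ = 1.347; Σzᵢ/Kᵢ = 1.644.
Both exceed 1, so a two-phase solution exists.
Material balance + equilibrium reduce to Σ zᵢ(Kᵢ−1)/(1+ψ(Kᵢ−1)) = 0.
Newton iteration, ψ⁰ = 0.5:
  ψ = 0.500: g = -0.1359, g' = -0.739 → ψ = 0.316
  ψ = 0.316: g = 0.0022, g' = -0.792 → ψ = 0.319
Converged at ψ = 0.319.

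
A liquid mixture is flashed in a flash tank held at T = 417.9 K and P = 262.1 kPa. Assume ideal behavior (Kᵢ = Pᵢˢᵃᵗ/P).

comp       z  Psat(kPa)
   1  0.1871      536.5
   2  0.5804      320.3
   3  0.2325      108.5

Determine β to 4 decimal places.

β = 0.6796

Raoult's law: Kᵢ = Pᵢˢᵃᵗ/P = Pᵢˢᵃᵗ/262.1.
  K_1 = 536.5/262.1 = 2.046929, K_2 = 320.3/262.1 = 1.222053, K_3 = 108.5/262.1 = 0.413964
Rachford–Rice: g(β) = Σ zᵢ(Kᵢ−1)/(1+β(Kᵢ−1)) = 0.
Check two-phase: ΣzᵢKᵢ = 1.1885 > 1 and Σzᵢ/Kᵢ = 1.1280 > 1, so g(0) = 0.1885 > 0 and g(1) = -0.1280 < 0.
Iterate (Newton) starting at β = 0.59:
  β = 0.5900: g = 0.02677, g' = -0.2873 → β = 0.6832
  β = 0.6832: g = -0.00113, g' = -0.3134 → β = 0.6796
Converged at β = 0.6796.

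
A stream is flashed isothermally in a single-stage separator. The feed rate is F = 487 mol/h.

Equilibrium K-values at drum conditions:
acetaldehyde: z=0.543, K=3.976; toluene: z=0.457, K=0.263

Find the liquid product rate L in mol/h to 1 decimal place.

Binary case is linear: z₁(K₁−1)(1+ψ(K₂−1)) + z₂(K₂−1)(1+ψ(K₁−1)) = 0
⇒ ψ = [z₁(K₁−1)+z₂(K₂−1)] / [−(K₁−1)(K₂−1)] = 1.2792/2.1933 = 0.583
Then V = ψ·F = 0.5832·487 = 284.0 mol/h and L = F − V = 203.0 mol/h.

L = 203.0 mol/h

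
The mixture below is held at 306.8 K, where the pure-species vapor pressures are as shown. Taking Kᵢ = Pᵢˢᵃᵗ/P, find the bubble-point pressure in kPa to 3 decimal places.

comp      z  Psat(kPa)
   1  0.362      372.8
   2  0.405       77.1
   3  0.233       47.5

Pbub = 177.247 kPa

At the bubble point ψ → 0, so ΣzᵢKᵢ = 1 with Kᵢ = Pᵢˢᵃᵗ/P ⇒ P = ΣzᵢPᵢˢᵃᵗ.
P = 0.362·372.8 + 0.405·77.1 + 0.233·47.5 = 177.247 kPa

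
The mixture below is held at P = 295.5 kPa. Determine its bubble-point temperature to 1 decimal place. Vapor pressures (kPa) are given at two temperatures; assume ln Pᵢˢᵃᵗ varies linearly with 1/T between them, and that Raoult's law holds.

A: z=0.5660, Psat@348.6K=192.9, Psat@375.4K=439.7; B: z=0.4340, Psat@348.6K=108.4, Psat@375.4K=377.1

Bubble-point temperature: ΣzᵢPᵢˢᵃᵗ(T) = P. Interpolate ln Pᵢˢᵃᵗ = aᵢ + bᵢ/T.
  T = 348.6 K: ΣzᵢPᵢˢᵃᵗ = 156.23 kPa
  T = 375.4 K: ΣzᵢPᵢˢᵃᵗ = 412.53 kPa
  T = 362.0 K: ΣzᵢPᵢˢᵃᵗ = 257.17 kPa
  T = 368.7 K: ΣzᵢPᵢˢᵃᵗ = 326.72 kPa
  T = 365.4 K: ΣzᵢPᵢˢᵃᵗ = 290.61 kPa
  T = 367.0 K: ΣzᵢPᵢˢᵃᵗ = 307.65 kPa
Interpolating between 365.4 K and 367.0 K gives T ≈ 365.9 K.

T = 365.9 K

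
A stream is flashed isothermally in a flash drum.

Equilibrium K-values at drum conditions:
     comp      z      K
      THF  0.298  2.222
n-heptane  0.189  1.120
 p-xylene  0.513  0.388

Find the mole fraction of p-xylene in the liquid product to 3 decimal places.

x_p-xylene = 0.554

Newton iteration, ψ⁰ = 0.5:
  ψ = 0.500: g = -0.2049, g' = -0.573 → ψ = 0.142
  ψ = 0.142: g = -0.0113, g' = -0.556 → ψ = 0.122
Converged at ψ = 0.122.
Compositions from xᵢ = zᵢ/(1+ψ(Kᵢ−1)), yᵢ = Kᵢxᵢ:
  THF: x = 0.259, y = 0.576
  n-heptane: x = 0.186, y = 0.209
  p-xylene: x = 0.554, y = 0.215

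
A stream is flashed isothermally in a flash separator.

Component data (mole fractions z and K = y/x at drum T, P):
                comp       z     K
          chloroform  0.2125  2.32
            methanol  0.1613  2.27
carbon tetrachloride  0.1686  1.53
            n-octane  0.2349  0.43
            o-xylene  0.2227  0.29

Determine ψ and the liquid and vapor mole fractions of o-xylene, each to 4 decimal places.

Let ψ = V/F and solve Σ zᵢ(Kᵢ−1)/(1+ψ(Kᵢ−1)) = 0.
Feasibility: ΣzᵢKᵢ = 1.2827, Σzᵢ/Kᵢ = 1.5871 — both > 1, two phases present.
Iterate (Newton) starting at ψ = 0.5:
  ψ = 0.5000: g = -0.06750, g' = -0.6804 → ψ = 0.4008
  ψ = 0.4008: g = -0.00165, g' = -0.6524 → ψ = 0.3983
Converged at ψ = 0.3983.
Compositions from xᵢ = zᵢ/(1+ψ(Kᵢ−1)), yᵢ = Kᵢxᵢ:
  chloroform: x = 0.1393, y = 0.3231
  methanol: x = 0.1071, y = 0.2432
  carbon tetrachloride: x = 0.1392, y = 0.2130
  n-octane: x = 0.3039, y = 0.1307
  o-xylene: x = 0.3105, y = 0.0900

ψ = 0.3983, x_o-xylene = 0.3105, y_o-xylene = 0.0900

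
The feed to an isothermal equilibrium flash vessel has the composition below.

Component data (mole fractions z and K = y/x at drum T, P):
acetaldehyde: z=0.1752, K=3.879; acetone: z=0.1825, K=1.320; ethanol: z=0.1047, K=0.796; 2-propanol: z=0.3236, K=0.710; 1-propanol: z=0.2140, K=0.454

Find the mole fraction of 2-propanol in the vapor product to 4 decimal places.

Material balance + equilibrium reduce to Σ zᵢ(Kᵢ−1)/(1+β(Kᵢ−1)) = 0.
Feasibility: ΣzᵢKᵢ = 1.3308, Σzᵢ/Kᵢ = 1.2421 — both > 1, two phases present.
Iterate (Newton) starting at β = 0.5:
  β = 0.5000: g = -0.03716, g' = -0.4212 → β = 0.4118
  β = 0.4118: g = 0.00177, g' = -0.4651 → β = 0.4156
Converged at β = 0.4156.
Compositions from xᵢ = zᵢ/(1+β(Kᵢ−1)), yᵢ = Kᵢxᵢ:
  acetaldehyde: x = 0.0798, y = 0.3094
  acetone: x = 0.1611, y = 0.2126
  ethanol: x = 0.1144, y = 0.0911
  2-propanol: x = 0.3679, y = 0.2612
  1-propanol: x = 0.2768, y = 0.1257

y_2-propanol = 0.2612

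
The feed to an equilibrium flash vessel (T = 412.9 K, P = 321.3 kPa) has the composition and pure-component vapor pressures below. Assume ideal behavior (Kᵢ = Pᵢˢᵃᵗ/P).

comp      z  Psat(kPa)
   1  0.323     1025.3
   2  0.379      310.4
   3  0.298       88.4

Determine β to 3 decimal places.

β = 0.481

Raoult's law: Kᵢ = Pᵢˢᵃᵗ/P = Pᵢˢᵃᵗ/321.3.
  K_1 = 1025.3/321.3 = 3.19110, K_2 = 310.4/321.3 = 0.96608, K_3 = 88.4/321.3 = 0.27513
Let β = V/F and solve Σ zᵢ(Kᵢ−1)/(1+β(Kᵢ−1)) = 0.
Check two-phase: ΣzᵢKᵢ = 1.479 > 1 and Σzᵢ/Kᵢ = 1.577 > 1, so g(0) = 0.479 > 0 and g(1) = -0.577 < 0.
Newton–Raphson from β = 0.44:
  β = 0.440: g = 0.0301, g' = -0.740 → β = 0.481
Converged at β = 0.481.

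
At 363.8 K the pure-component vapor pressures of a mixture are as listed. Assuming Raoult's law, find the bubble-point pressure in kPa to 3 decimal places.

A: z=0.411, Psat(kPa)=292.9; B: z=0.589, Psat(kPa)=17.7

At the bubble point ψ → 0, so ΣzᵢKᵢ = 1 with Kᵢ = Pᵢˢᵃᵗ/P ⇒ P = ΣzᵢPᵢˢᵃᵗ.
P = 0.411·292.9 + 0.589·17.7 = 130.807 kPa

Pbub = 130.807 kPa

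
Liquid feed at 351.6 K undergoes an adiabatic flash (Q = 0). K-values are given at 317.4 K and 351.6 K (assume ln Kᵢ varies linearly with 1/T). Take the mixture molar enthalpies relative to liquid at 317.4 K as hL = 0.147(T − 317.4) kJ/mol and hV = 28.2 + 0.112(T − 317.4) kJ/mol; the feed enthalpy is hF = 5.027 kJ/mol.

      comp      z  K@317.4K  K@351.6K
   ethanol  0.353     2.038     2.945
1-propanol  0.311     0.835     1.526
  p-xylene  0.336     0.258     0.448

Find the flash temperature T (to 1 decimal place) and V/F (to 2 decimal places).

T = 319.3 K, V/F = 0.17

Adiabatic flash: solve Rachford–Rice at each trial T, then check hF = ψ·hV(T) + (1−ψ)·hL(T).
  T = 317.4 K: K = (2.038, 0.835, 0.258), RR gives ψ = 0.120, H_out = 3.373 kJ/mol
  T = 351.6 K: K = (2.945, 1.526, 0.448), RR gives ψ = 0.887, H_out = 28.983 kJ/mol
  T = 334.5 K: K = (2.473, 1.146, 0.345), RR gives ψ = 0.525, H_out = 17.000 kJ/mol
  T = 325.9 K: K = (2.249, 0.982, 0.299), RR gives ψ = 0.330, H_out = 10.466 kJ/mol
  T = 321.6 K: K = (2.141, 0.905, 0.278), RR gives ψ = 0.226, H_out = 6.969 kJ/mol
  T = 319.5 K: K = (2.089, 0.870, 0.268), RR gives ψ = 0.174, H_out = 5.196 kJ/mol
Linear interpolation between T = 317.4 (H_out = 3.373) and T = 319.5 (H_out = 5.196) on hF = 5.027 gives T ≈ 319.3 K, at which ψ = 0.17.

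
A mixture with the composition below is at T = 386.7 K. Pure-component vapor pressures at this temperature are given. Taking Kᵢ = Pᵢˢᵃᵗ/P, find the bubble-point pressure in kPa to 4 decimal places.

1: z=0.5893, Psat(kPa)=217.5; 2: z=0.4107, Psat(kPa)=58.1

At the bubble point ψ → 0, so ΣzᵢKᵢ = 1 with Kᵢ = Pᵢˢᵃᵗ/P ⇒ P = ΣzᵢPᵢˢᵃᵗ.
P = 0.5893·217.5 + 0.4107·58.1 = 152.0344 kPa

Pbub = 152.0344 kPa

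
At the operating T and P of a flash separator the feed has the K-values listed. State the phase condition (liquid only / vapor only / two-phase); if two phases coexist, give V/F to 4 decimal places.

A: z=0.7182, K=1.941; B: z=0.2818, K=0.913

vapor only

ΣzᵢKᵢ = 1.6513; Σzᵢ/Kᵢ = 0.6787.
Since Σzᵢ/Kᵢ < 1 the mixture is above its dew point — single vapor phase.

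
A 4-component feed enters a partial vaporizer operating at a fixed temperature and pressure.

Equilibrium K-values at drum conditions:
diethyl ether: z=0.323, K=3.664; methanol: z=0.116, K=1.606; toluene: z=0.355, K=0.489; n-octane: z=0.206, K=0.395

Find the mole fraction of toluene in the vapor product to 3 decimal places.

Newton iteration, β⁰ = 0.5:
  β = 0.500: g = 0.0006, g' = -0.769 → β = 0.501
Converged at β = 0.501.
Compositions from xᵢ = zᵢ/(1+β(Kᵢ−1)), yᵢ = Kᵢxᵢ:
  diethyl ether: x = 0.138, y = 0.507
  methanol: x = 0.089, y = 0.143
  toluene: x = 0.477, y = 0.233
  n-octane: x = 0.296, y = 0.117

y_toluene = 0.233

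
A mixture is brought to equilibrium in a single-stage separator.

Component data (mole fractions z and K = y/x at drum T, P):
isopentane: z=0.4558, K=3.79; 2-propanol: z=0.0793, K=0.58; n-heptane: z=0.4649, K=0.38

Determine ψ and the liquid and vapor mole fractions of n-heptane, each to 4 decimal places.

ψ = 0.5714, x_n-heptane = 0.7200, y_n-heptane = 0.2736

Iterate (Newton) starting at ψ = 0.5:
  ψ = 0.5000: g = 0.07108, g' = -1.0163 → ψ = 0.5699
  ψ = 0.5699: g = 0.00144, g' = -0.9804 → ψ = 0.5714
Converged at ψ = 0.5714.
Compositions from xᵢ = zᵢ/(1+ψ(Kᵢ−1)), yᵢ = Kᵢxᵢ:
  isopentane: x = 0.1757, y = 0.6659
  2-propanol: x = 0.1043, y = 0.0605
  n-heptane: x = 0.7200, y = 0.2736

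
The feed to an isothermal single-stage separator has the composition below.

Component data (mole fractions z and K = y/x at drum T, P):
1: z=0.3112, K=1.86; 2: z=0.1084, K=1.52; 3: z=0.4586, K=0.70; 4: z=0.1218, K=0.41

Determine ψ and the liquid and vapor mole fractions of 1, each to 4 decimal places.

Rachford–Rice: g(ψ) = Σ zᵢ(Kᵢ−1)/(1+ψ(Kᵢ−1)) = 0.
Feasibility: ΣzᵢKᵢ = 1.1146, Σzᵢ/Kᵢ = 1.1908 — both > 1, two phases present.
Iterate (Newton) starting at ψ = 0.5:
  ψ = 0.5000: g = -0.03190, g' = -0.2734 → ψ = 0.3833
  ψ = 0.3833: g = -0.00005, g' = -0.2741 → ψ = 0.3832
Converged at ψ = 0.3832.
Compositions from xᵢ = zᵢ/(1+ψ(Kᵢ−1)), yᵢ = Kᵢxᵢ:
  1: x = 0.2341, y = 0.4354
  2: x = 0.0904, y = 0.1374
  3: x = 0.5182, y = 0.3627
  4: x = 0.1574, y = 0.0645

ψ = 0.3832, x_1 = 0.2341, y_1 = 0.4354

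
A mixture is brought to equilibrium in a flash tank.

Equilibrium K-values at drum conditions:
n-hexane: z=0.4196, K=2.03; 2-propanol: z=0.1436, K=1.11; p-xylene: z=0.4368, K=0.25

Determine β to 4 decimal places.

Newton–Raphson from β = 0.5:
  β = 0.5000: g = -0.22391, g' = -0.8245 → β = 0.2284
  β = 0.2284: g = -0.03005, g' = -0.6512 → β = 0.1823
  β = 0.1823: g = -0.00012, g' = -0.6469 → β = 0.1821
Converged at β = 0.1821.

β = 0.1821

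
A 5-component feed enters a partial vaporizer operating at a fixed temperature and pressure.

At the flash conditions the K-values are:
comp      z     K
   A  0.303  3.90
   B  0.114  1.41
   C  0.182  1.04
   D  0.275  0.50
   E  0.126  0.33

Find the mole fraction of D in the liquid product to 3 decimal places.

x_D = 0.405

Rachford–Rice: g(β) = Σ zᵢ(Kᵢ−1)/(1+β(Kᵢ−1)) = 0.
g(0) = ΣzᵢKᵢ − 1 = 0.711 and g(1) = 1 − Σzᵢ/Kᵢ = -0.265, so a root lies in (0, 1).
Newton iteration, β⁰ = 0.41:
  β = 0.410: g = 0.1592, g' = -0.762 → β = 0.619
  β = 0.619: g = 0.0155, g' = -0.648 → β = 0.643
Converged at β = 0.643.
Compositions from xᵢ = zᵢ/(1+β(Kᵢ−1)), yᵢ = Kᵢxᵢ:
  A: x = 0.106, y = 0.413
  B: x = 0.090, y = 0.127
  C: x = 0.177, y = 0.185
  D: x = 0.405, y = 0.203
  E: x = 0.221, y = 0.073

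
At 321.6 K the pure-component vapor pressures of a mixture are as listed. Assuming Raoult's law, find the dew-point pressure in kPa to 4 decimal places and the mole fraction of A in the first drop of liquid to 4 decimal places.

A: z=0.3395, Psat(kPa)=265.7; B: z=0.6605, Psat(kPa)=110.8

Pdew = 138.1416 kPa, x_A = 0.1765

At the dew point ψ → 1, so Σzᵢ/Kᵢ = 1 with Kᵢ = Pᵢˢᵃᵗ/P ⇒ 1/P = Σzᵢ/Pᵢˢᵃᵗ.
1/P = 0.3395/265.7 + 0.6605/110.8 = 0.0072389 ⇒ P = 138.1416 kPa
xᵢ = zᵢP/Pᵢˢᵃᵗ ⇒ x_A = 0.3395·138.1416/265.7 = 0.1765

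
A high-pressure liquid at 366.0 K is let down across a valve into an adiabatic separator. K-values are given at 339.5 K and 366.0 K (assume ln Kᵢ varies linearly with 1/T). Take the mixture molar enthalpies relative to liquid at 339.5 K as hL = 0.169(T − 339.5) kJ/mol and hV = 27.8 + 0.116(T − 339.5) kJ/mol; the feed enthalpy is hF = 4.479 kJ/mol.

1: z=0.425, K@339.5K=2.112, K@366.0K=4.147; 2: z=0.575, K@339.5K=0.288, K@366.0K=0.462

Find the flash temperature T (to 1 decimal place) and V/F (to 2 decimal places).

Adiabatic flash: solve Rachford–Rice at each trial T, then check hF = ψ·hV(T) + (1−ψ)·hL(T).
  T = 339.5 K: K = (2.112, 0.288), RR gives ψ = 0.080, H_out = 2.219 kJ/mol
  T = 366.0 K: K = (4.147, 0.462), RR gives ψ = 0.607, H_out = 20.507 kJ/mol
  T = 352.8 K: K = (3.001, 0.368), RR gives ψ = 0.385, H_out = 12.692 kJ/mol
  T = 346.1 K: K = (2.523, 0.326), RR gives ψ = 0.253, H_out = 8.064 kJ/mol
  T = 342.8 K: K = (2.310, 0.307), RR gives ψ = 0.174, H_out = 5.368 kJ/mol
  T = 341.1 K: K = (2.206, 0.297), RR gives ψ = 0.128, H_out = 3.815 kJ/mol
Linear interpolation between T = 341.1 (H_out = 3.815) and T = 342.8 (H_out = 5.368) on hF = 4.479 gives T ≈ 341.8 K, at which ψ = 0.15.

T = 341.8 K, V/F = 0.15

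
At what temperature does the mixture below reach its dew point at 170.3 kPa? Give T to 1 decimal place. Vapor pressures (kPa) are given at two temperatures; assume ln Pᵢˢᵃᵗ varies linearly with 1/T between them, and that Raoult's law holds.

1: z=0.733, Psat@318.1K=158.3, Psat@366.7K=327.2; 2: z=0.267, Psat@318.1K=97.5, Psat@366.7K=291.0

Dew-point temperature: Σzᵢ·P/Pᵢˢᵃᵗ(T) = 1. Interpolate ln Pᵢˢᵃᵗ = aᵢ + bᵢ/T.
  T = 318.1 K: ΣzᵢP/Pᵢˢᵃᵗ = 1.2549
  T = 366.7 K: ΣzᵢP/Pᵢˢᵃᵗ = 0.5378
  T = 342.4 K: ΣzᵢP/Pᵢˢᵃᵗ = 0.7942
  T = 330.2 K: ΣzᵢP/Pᵢˢᵃᵗ = 0.9898
  T = 324.1 K: ΣzᵢP/Pᵢˢᵃᵗ = 1.1128
  T = 327.1 K: ΣzᵢP/Pᵢˢᵃᵗ = 1.0499
  T = 328.6 K: ΣzᵢP/Pᵢˢᵃᵗ = 1.0202
Interpolating between 328.6 K and 330.2 K gives T ≈ 329.7 K.

T = 329.7 K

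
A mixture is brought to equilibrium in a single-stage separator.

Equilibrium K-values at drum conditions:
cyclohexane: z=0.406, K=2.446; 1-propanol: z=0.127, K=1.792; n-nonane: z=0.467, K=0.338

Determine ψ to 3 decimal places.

ψ = 0.436

Material balance + equilibrium reduce to Σ zᵢ(Kᵢ−1)/(1+ψ(Kᵢ−1)) = 0.
Feasibility: ΣzᵢKᵢ = 1.379, Σzᵢ/Kᵢ = 1.619 — both > 1, two phases present.
Newton–Raphson from ψ = 0.53:
  ψ = 0.530: g = -0.0730, g' = -0.797 → ψ = 0.438
  ψ = 0.438: g = -0.0016, g' = -0.768 → ψ = 0.436
Converged at ψ = 0.436.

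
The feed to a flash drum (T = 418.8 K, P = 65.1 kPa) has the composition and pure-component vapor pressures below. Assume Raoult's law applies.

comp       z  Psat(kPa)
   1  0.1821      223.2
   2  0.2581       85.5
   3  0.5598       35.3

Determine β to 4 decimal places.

β = 0.3637

Raoult's law: Kᵢ = Pᵢˢᵃᵗ/P = Pᵢˢᵃᵗ/65.1.
  K_1 = 223.2/65.1 = 3.428571, K_2 = 85.5/65.1 = 1.313364, K_3 = 35.3/65.1 = 0.542243
Rachford–Rice: g(β) = Σ zᵢ(Kᵢ−1)/(1+β(Kᵢ−1)) = 0.
Feasibility: ΣzᵢKᵢ = 1.2669, Σzᵢ/Kᵢ = 1.2820 — both > 1, two phases present.
Iterate (Newton) starting at β = 0.59:
  β = 0.5900: g = -0.10103, g' = -0.4197 → β = 0.3493
  β = 0.3493: g = 0.00716, g' = -0.5012 → β = 0.3636
  β = 0.3636: g = 0.00007, g' = -0.4922 → β = 0.3637
Converged at β = 0.3637.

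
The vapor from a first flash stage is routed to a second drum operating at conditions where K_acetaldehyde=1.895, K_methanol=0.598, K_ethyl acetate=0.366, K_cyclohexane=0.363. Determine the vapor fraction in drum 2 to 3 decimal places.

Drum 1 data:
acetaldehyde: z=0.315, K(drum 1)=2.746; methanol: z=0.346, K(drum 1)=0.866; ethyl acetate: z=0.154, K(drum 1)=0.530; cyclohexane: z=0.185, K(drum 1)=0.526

Drum 1:
Material balance + equilibrium reduce to Σ zᵢ(Kᵢ−1)/(1+ψ₁(Kᵢ−1)) = 0.
g(0) = ΣzᵢKᵢ − 1 = 0.344 and g(1) = 1 − Σzᵢ/Kᵢ = -0.157, so a root lies in (0, 1).
Newton iteration, ψ₁⁰ = 0.37:
  ψ₁ = 0.370: g = 0.0914, g' = -0.472 → ψ₁ = 0.564
  ψ₁ = 0.564: g = 0.0090, g' = -0.392 → ψ₁ = 0.586
  ψ₁ = 0.586: g = 0.0001, g' = -0.386 → ψ₁ = 0.587
Converged at ψ₁ = 0.587.
Drum-1 compositions:
  acetaldehyde: x = 0.156, y = 0.427
  methanol: x = 0.376, y = 0.325
  ethyl acetate: x = 0.213, y = 0.113
  cyclohexane: x = 0.256, y = 0.135
Drum-2 feed = drum-1 vapor: z₂ = (0.4273, 0.3252, 0.1127, 0.1348).
Drum 2:
Iterate (Newton) starting at ψ₂ = 0.32:
  ψ₂ = 0.320: g = -0.0502, g' = -0.434 → ψ₂ = 0.204
  ψ₂ = 0.204: g = 0.0001, g' = -0.439 → ψ₂ = 0.205
Converged at ψ₂ = 0.205.
  acetaldehyde: x = 0.361, y = 0.684
  methanol: x = 0.354, y = 0.212
  ethyl acetate: x = 0.129, y = 0.047
  cyclohexane: x = 0.155, y = 0.056

V/F (drum 2) = 0.205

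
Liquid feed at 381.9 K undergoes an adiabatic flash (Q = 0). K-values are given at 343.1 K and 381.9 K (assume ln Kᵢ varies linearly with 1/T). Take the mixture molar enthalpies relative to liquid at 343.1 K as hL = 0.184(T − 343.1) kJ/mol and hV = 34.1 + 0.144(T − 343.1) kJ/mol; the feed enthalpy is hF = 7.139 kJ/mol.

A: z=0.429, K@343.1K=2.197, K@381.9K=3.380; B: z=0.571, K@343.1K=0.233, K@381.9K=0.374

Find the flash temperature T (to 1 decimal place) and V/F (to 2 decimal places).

Adiabatic flash: solve Rachford–Rice at each trial T, then check hF = ψ·hV(T) + (1−ψ)·hL(T).
  T = 343.1 K: K = (2.197, 0.233), RR gives ψ = 0.082, H_out = 2.806 kJ/mol
  T = 381.9 K: K = (3.380, 0.374), RR gives ψ = 0.445, H_out = 21.636 kJ/mol
  T = 362.5 K: K = (2.757, 0.299), RR gives ψ = 0.287, H_out = 13.130 kJ/mol
  T = 352.8 K: K = (2.469, 0.265), RR gives ψ = 0.195, H_out = 8.350 kJ/mol
  T = 348.0 K: K = (2.332, 0.249), RR gives ψ = 0.142, H_out = 5.731 kJ/mol
  T = 350.4 K: K = (2.400, 0.257), RR gives ψ = 0.169, H_out = 7.067 kJ/mol
Linear interpolation between T = 350.4 (H_out = 7.067) and T = 352.8 (H_out = 8.350) on hF = 7.139 gives T ≈ 350.5 K, at which ψ = 0.17.

T = 350.5 K, V/F = 0.17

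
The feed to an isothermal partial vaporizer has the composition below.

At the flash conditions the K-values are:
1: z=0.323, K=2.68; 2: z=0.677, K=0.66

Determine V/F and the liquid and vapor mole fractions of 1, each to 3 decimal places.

Rachford–Rice: g(V/F) = Σ zᵢ(Kᵢ−1)/(1+V/F(Kᵢ−1)) = 0.
Feasibility: ΣzᵢKᵢ = 1.312, Σzᵢ/Kᵢ = 1.146 — both > 1, two phases present.
Newton iteration, V/F⁰ = 0.47:
  V/F = 0.470: g = 0.0293, g' = -0.396 → V/F = 0.544
  V/F = 0.544: g = 0.0011, g' = -0.367 → V/F = 0.547
Converged at V/F = 0.547.
Compositions from xᵢ = zᵢ/(1+V/F(Kᵢ−1)), yᵢ = Kᵢxᵢ:
  1: x = 0.168, y = 0.451
  2: x = 0.832, y = 0.549

V/F = 0.547, x_1 = 0.168, y_1 = 0.451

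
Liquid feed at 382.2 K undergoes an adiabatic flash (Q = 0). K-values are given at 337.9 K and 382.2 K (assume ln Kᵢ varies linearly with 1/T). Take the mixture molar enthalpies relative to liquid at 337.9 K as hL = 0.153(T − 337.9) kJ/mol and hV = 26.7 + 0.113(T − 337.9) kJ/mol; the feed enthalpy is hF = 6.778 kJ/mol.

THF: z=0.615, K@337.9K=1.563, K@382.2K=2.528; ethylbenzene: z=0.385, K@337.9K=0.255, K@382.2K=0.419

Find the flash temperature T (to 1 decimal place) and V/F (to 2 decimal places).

T = 341.6 K, V/F = 0.23

Adiabatic flash: solve Rachford–Rice at each trial T, then check hF = ψ·hV(T) + (1−ψ)·hL(T).
  T = 337.9 K: K = (1.563, 0.255), RR gives ψ = 0.142, H_out = 3.783 kJ/mol
  T = 382.2 K: K = (2.528, 0.419), RR gives ψ = 0.807, H_out = 26.884 kJ/mol
  T = 360.0 K: K = (2.016, 0.332), RR gives ψ = 0.541, H_out = 17.359 kJ/mol
  T = 348.9 K: K = (1.781, 0.292), RR gives ψ = 0.376, H_out = 11.551 kJ/mol
  T = 343.4 K: K = (1.670, 0.273), RR gives ψ = 0.272, H_out = 8.038 kJ/mol
  T = 340.6 K: K = (1.615, 0.264), RR gives ψ = 0.210, H_out = 5.987 kJ/mol
  T = 342.0 K: K = (1.643, 0.268), RR gives ψ = 0.242, H_out = 7.039 kJ/mol
  T = 341.3 K: K = (1.629, 0.266), RR gives ψ = 0.226, H_out = 6.520 kJ/mol
Linear interpolation between T = 341.3 (H_out = 6.520) and T = 342.0 (H_out = 7.039) on hF = 6.778 gives T ≈ 341.6 K, at which ψ = 0.23.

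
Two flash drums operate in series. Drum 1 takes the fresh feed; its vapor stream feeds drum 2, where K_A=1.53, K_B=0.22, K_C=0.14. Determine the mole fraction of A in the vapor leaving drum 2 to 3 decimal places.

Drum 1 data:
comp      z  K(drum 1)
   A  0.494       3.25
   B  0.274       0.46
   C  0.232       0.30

y_A (drum 2) = 0.926

Drum 1:
Iterate (Newton) starting at ψ₁ = 0.5:
  ψ₁ = 0.500: g = 0.0705, g' = -0.973 → ψ₁ = 0.572
  ψ₁ = 0.572: g = 0.0006, g' = -0.962 → ψ₁ = 0.573
Converged at ψ₁ = 0.573.
Drum-1 compositions:
  A: x = 0.216, y = 0.701
  B: x = 0.397, y = 0.183
  C: x = 0.387, y = 0.116
Drum-2 feed = drum-1 vapor: z₂ = (0.7012, 0.1825, 0.1162).
Drum 2:
Rachford–Rice: g(ψ₂) = Σ zᵢ(Kᵢ−1)/(1+ψ₂(Kᵢ−1)) = 0.
Check two-phase: ΣzᵢKᵢ = 1.129 > 1 and Σzᵢ/Kᵢ = 2.118 > 1, so g(0) = 0.129 > 0 and g(1) = -1.118 < 0.
Newton iteration, ψ₂⁰ = 0.5:
  ψ₂ = 0.500: g = -0.1150, g' = -0.686 → ψ₂ = 0.332
  ψ₂ = 0.332: g = -0.0162, g' = -0.513 → ψ₂ = 0.301
  ψ₂ = 0.301: g = -0.0003, g' = -0.493 → ψ₂ = 0.300
Converged at ψ₂ = 0.300.
  A: x = 0.605, y = 0.926
  B: x = 0.238, y = 0.052
  C: x = 0.157, y = 0.022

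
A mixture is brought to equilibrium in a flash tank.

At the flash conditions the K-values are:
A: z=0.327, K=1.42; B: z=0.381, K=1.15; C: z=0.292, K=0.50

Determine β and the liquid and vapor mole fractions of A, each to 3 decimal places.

β = 0.331, x_A = 0.287, y_A = 0.408

Newton iteration, β⁰ = 0.5:
  β = 0.500: g = -0.0280, g' = -0.177 → β = 0.341
  β = 0.341: g = -0.0016, g' = -0.158 → β = 0.331
Converged at β = 0.331.
Compositions from xᵢ = zᵢ/(1+β(Kᵢ−1)), yᵢ = Kᵢxᵢ:
  A: x = 0.287, y = 0.408
  B: x = 0.363, y = 0.417
  C: x = 0.350, y = 0.175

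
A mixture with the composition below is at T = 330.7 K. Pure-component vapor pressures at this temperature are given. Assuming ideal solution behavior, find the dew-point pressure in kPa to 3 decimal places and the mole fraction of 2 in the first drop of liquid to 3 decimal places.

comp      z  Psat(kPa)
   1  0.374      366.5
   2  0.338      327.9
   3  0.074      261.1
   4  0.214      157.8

Pdew = 270.942 kPa, x_2 = 0.279

At the dew point ψ → 1, so Σzᵢ/Kᵢ = 1 with Kᵢ = Pᵢˢᵃᵗ/P ⇒ 1/P = Σzᵢ/Pᵢˢᵃᵗ.
1/P = 0.374/366.5 + 0.338/327.9 + 0.074/261.1 + 0.214/157.8 = 0.003691 ⇒ P = 270.942 kPa
xᵢ = zᵢP/Pᵢˢᵃᵗ ⇒ x_2 = 0.338·270.942/327.9 = 0.279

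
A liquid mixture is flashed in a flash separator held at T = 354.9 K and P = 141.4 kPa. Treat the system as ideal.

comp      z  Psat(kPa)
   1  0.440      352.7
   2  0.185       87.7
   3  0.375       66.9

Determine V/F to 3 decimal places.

Raoult's law: Kᵢ = Pᵢˢᵃᵗ/P = Pᵢˢᵃᵗ/141.4.
  K_1 = 352.7/141.4 = 2.49434, K_2 = 87.7/141.4 = 0.62023, K_3 = 66.9/141.4 = 0.47313
Rachford–Rice: g(V/F) = Σ zᵢ(Kᵢ−1)/(1+V/F(Kᵢ−1)) = 0.
Check two-phase: ΣzᵢKᵢ = 1.390 > 1 and Σzᵢ/Kᵢ = 1.267 > 1, so g(0) = 0.390 > 0 and g(1) = -0.267 < 0.
Newton iteration, V/F⁰ = 0.5:
  V/F = 0.500: g = 0.0214, g' = -0.554 → V/F = 0.539
Converged at V/F = 0.539.

V/F = 0.539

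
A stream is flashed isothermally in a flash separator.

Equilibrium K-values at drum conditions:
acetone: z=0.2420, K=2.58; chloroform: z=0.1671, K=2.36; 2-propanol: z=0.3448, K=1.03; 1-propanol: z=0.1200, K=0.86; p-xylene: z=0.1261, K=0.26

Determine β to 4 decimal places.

Material balance + equilibrium reduce to Σ zᵢ(Kᵢ−1)/(1+β(Kᵢ−1)) = 0.
g(0) = ΣzᵢKᵢ − 1 = 0.5098 and g(1) = 1 − Σzᵢ/Kᵢ = -0.1239, so a root lies in (0, 1).
Newton–Raphson from β = 0.5:
  β = 0.5000: g = 0.19289, g' = -0.4751 → β = 0.9060
  β = 0.9060: g = -0.03328, g' = -0.8035 → β = 0.8646
  β = 0.8646: g = -0.00206, g' = -0.7088 → β = 0.8617
Converged at β = 0.8617.

β = 0.8617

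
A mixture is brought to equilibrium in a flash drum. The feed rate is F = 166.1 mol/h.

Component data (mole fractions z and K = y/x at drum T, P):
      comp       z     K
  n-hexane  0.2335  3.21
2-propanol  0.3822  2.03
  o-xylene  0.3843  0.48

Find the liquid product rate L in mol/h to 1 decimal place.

L = 16.3 mol/h

Rachford–Rice: g(ψ) = Σ zᵢ(Kᵢ−1)/(1+ψ(Kᵢ−1)) = 0.
g(0) = ΣzᵢKᵢ − 1 = 0.7099 and g(1) = 1 − Σzᵢ/Kᵢ = -0.0616, so a root lies in (0, 1).
Newton iteration, ψ⁰ = 0.45:
  ψ = 0.4500: g = 0.26684, g' = -0.6531 → ψ = 0.8586
  ψ = 0.8586: g = 0.02600, g' = -0.5892 → ψ = 0.9027
  ψ = 0.9027: g = -0.00033, g' = -0.6051 → ψ = 0.9022
Converged at ψ = 0.9022.
Then V = ψ·F = 0.9022·166.1 = 149.8 mol/h and L = F − V = 16.3 mol/h.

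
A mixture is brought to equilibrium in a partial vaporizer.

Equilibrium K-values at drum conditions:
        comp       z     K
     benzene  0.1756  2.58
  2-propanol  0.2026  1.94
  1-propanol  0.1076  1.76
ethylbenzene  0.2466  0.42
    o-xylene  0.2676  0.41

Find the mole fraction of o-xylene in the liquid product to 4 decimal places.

Material balance + equilibrium reduce to Σ zᵢ(Kᵢ−1)/(1+β(Kᵢ−1)) = 0.
Feasibility: ΣzᵢKᵢ = 1.2488, Σzᵢ/Kᵢ = 1.4735 — both > 1, two phases present.
Newton–Raphson from β = 0.5:
  β = 0.5000: g = -0.08159, g' = -0.6043 → β = 0.3650
  β = 0.3650: g = -0.00087, g' = -0.5985 → β = 0.3635
Converged at β = 0.3635.
Compositions from xᵢ = zᵢ/(1+β(Kᵢ−1)), yᵢ = Kᵢxᵢ:
  benzene: x = 0.1115, y = 0.2878
  2-propanol: x = 0.1510, y = 0.2929
  1-propanol: x = 0.0843, y = 0.1484
  ethylbenzene: x = 0.3125, y = 0.1312
  o-xylene: x = 0.3407, y = 0.1397

x_o-xylene = 0.3407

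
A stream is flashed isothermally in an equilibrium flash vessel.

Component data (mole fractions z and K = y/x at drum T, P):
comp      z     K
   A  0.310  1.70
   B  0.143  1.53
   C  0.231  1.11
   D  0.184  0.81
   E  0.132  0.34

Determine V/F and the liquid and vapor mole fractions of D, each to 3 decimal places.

Rachford–Rice: g(V/F) = Σ zᵢ(Kᵢ−1)/(1+V/F(Kᵢ−1)) = 0.
g(0) = ΣzᵢKᵢ − 1 = 0.196 and g(1) = 1 − Σzᵢ/Kᵢ = -0.099, so a root lies in (0, 1).
Iterate (Newton) starting at V/F = 0.47:
  V/F = 0.470: g = 0.0834, g' = -0.243 → V/F = 0.813
  V/F = 0.813: g = -0.0148, g' = -0.361 → V/F = 0.772
  V/F = 0.772: g = -0.0006, g' = -0.335 → V/F = 0.770
Converged at V/F = 0.770.
Compositions from xᵢ = zᵢ/(1+V/F(Kᵢ−1)), yᵢ = Kᵢxᵢ:
  A: x = 0.201, y = 0.342
  B: x = 0.102, y = 0.155
  C: x = 0.213, y = 0.236
  D: x = 0.216, y = 0.175
  E: x = 0.269, y = 0.091

V/F = 0.770, x_D = 0.216, y_D = 0.175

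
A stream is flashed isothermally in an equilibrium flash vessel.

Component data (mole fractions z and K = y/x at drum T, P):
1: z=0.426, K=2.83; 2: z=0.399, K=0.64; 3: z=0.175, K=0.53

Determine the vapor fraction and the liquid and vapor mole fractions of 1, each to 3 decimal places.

ψ = 0.761, x_1 = 0.178, y_1 = 0.504

Material balance + equilibrium reduce to Σ zᵢ(Kᵢ−1)/(1+ψ(Kᵢ−1)) = 0.
Feasibility: ΣzᵢKᵢ = 1.554, Σzᵢ/Kᵢ = 1.104 — both > 1, two phases present.
Newton–Raphson from ψ = 0.65:
  ψ = 0.650: g = 0.0501, g' = -0.466 → ψ = 0.758
  ψ = 0.758: g = 0.0015, g' = -0.442 → ψ = 0.761
Converged at ψ = 0.761.
Compositions from xᵢ = zᵢ/(1+ψ(Kᵢ−1)), yᵢ = Kᵢxᵢ:
  1: x = 0.178, y = 0.504
  2: x = 0.550, y = 0.352
  3: x = 0.272, y = 0.144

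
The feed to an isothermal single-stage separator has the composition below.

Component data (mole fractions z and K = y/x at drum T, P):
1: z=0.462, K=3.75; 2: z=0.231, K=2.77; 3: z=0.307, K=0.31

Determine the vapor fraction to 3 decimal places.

ψ = 0.874

Rachford–Rice: g(ψ) = Σ zᵢ(Kᵢ−1)/(1+ψ(Kᵢ−1)) = 0.
Feasibility: ΣzᵢKᵢ = 2.468, Σzᵢ/Kᵢ = 1.197 — both > 1, two phases present.
Newton iteration, ψ⁰ = 0.5:
  ψ = 0.500: g = 0.4284, g' = -1.164 → ψ = 0.868
  ψ = 0.868: g = 0.0080, g' = -1.326 → ψ = 0.874
Converged at ψ = 0.874.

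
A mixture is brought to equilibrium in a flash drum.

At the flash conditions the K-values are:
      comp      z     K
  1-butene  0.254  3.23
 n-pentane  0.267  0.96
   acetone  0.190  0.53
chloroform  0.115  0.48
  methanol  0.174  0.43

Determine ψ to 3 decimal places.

Newton iteration, ψ⁰ = 0.5:
  ψ = 0.500: g = -0.0793, g' = -0.522 → ψ = 0.348
  ψ = 0.348: g = 0.0046, g' = -0.595 → ψ = 0.356
Converged at ψ = 0.356.

ψ = 0.356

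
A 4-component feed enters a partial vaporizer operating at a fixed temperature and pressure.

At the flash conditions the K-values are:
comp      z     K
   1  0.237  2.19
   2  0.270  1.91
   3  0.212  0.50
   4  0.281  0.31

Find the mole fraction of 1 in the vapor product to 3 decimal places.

y_1 = 0.366

Material balance + equilibrium reduce to Σ zᵢ(Kᵢ−1)/(1+V/F(Kᵢ−1)) = 0.
g(0) = ΣzᵢKᵢ − 1 = 0.228 and g(1) = 1 − Σzᵢ/Kᵢ = -0.580, so a root lies in (0, 1).
Newton–Raphson from V/F = 0.67:
  V/F = 0.670: g = -0.2104, g' = -0.773 → V/F = 0.398
  V/F = 0.398: g = -0.0277, g' = -0.612 → V/F = 0.352
Converged at V/F = 0.352.
Compositions from xᵢ = zᵢ/(1+V/F(Kᵢ−1)), yᵢ = Kᵢxᵢ:
  1: x = 0.167, y = 0.366
  2: x = 0.204, y = 0.391
  3: x = 0.257, y = 0.129
  4: x = 0.371, y = 0.115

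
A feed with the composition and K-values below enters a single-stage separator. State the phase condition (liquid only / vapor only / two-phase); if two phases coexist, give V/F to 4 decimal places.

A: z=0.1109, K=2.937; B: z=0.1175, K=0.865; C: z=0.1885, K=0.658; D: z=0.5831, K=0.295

ΣzᵢKᵢ = 0.7234; Σzᵢ/Kᵢ = 2.4367.
Since ΣzᵢKᵢ < 1 the mixture is below its bubble point — single liquid phase.

liquid only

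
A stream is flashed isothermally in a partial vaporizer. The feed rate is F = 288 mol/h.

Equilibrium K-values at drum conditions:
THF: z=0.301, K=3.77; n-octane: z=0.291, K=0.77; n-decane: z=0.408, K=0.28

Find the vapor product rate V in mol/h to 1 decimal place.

Material balance + equilibrium reduce to Σ zᵢ(Kᵢ−1)/(1+V/F(Kᵢ−1)) = 0.
g(0) = ΣzᵢKᵢ − 1 = 0.473 and g(1) = 1 − Σzᵢ/Kᵢ = -0.915, so a root lies in (0, 1).
Newton iteration, V/F⁰ = 0.38:
  V/F = 0.380: g = -0.0715, g' = -0.967 → V/F = 0.306
  V/F = 0.306: g = 0.0024, g' = -1.042 → V/F = 0.308
Converged at V/F = 0.308.
Then V = V/F·F = 0.3084·288 = 88.8 mol/h and L = F − V = 199.2 mol/h.

V = 88.8 mol/h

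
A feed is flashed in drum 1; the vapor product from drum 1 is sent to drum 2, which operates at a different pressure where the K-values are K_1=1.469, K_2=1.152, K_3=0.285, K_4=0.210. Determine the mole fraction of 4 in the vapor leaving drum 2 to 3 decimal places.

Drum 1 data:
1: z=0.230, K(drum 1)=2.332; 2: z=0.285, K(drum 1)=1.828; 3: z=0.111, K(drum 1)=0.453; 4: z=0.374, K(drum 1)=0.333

Drum 1:
Material balance + equilibrium reduce to Σ zᵢ(Kᵢ−1)/(1+ψ₁(Kᵢ−1)) = 0.
Feasibility: ΣzᵢKᵢ = 1.232, Σzᵢ/Kᵢ = 1.623 — both > 1, two phases present.
Iterate (Newton) starting at ψ₁ = 0.5:
  ψ₁ = 0.500: g = -0.1071, g' = -0.682 → ψ₁ = 0.343
  ψ₁ = 0.343: g = -0.0042, g' = -0.641 → ψ₁ = 0.337
Converged at ψ₁ = 0.337.
Drum-1 compositions:
  1: x = 0.159, y = 0.370
  2: x = 0.223, y = 0.407
  3: x = 0.136, y = 0.062
  4: x = 0.482, y = 0.161
Drum-2 feed = drum-1 vapor: z₂ = (0.3703, 0.4074, 0.0616, 0.1606).
Drum 2:
Let ψ₂ = V/F and solve Σ zᵢ(Kᵢ−1)/(1+ψ₂(Kᵢ−1)) = 0.
Check two-phase: ΣzᵢKᵢ = 1.065 > 1 and Σzᵢ/Kᵢ = 1.587 > 1, so g(0) = 0.065 > 0 and g(1) = -0.587 < 0.
Iterate (Newton) starting at ψ₂ = 0.35:
  ψ₂ = 0.350: g = -0.0261, g' = -0.316 → ψ₂ = 0.267
  ψ₂ = 0.267: g = -0.0015, g' = -0.282 → ψ₂ = 0.262
Converged at ψ₂ = 0.262.
  1: x = 0.330, y = 0.484
  2: x = 0.392, y = 0.451
  3: x = 0.076, y = 0.022
  4: x = 0.203, y = 0.043

y_4 (drum 2) = 0.043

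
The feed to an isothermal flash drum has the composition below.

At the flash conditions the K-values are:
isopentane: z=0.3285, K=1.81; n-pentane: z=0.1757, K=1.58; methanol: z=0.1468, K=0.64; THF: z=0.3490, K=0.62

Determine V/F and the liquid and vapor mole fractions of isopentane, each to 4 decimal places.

Rachford–Rice: g(V/F) = Σ zᵢ(Kᵢ−1)/(1+V/F(Kᵢ−1)) = 0.
g(0) = ΣzᵢKᵢ − 1 = 0.1825 and g(1) = 1 − Σzᵢ/Kᵢ = -0.0850, so a root lies in (0, 1).
Iterate (Newton) starting at V/F = 0.51:
  V/F = 0.5100: g = 0.03771, g' = -0.2492 → V/F = 0.6613
  V/F = 0.6613: g = 0.00043, g' = -0.2449 → V/F = 0.6631
Converged at V/F = 0.6631.
Compositions from xᵢ = zᵢ/(1+V/F(Kᵢ−1)), yᵢ = Kᵢxᵢ:
  isopentane: x = 0.2137, y = 0.3868
  n-pentane: x = 0.1269, y = 0.2005
  methanol: x = 0.1928, y = 0.1234
  THF: x = 0.4666, y = 0.2893

V/F = 0.6631, x_isopentane = 0.2137, y_isopentane = 0.3868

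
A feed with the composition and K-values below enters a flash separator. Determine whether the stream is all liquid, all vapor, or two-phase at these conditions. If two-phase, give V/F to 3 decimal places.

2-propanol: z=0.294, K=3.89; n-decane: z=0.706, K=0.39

two-phase, V/F = 0.238

ΣzᵢKᵢ = 1.419; Σzᵢ/Kᵢ = 1.886.
Both exceed 1, so a two-phase solution exists.
Rachford–Rice: g(ψ) = Σ zᵢ(Kᵢ−1)/(1+ψ(Kᵢ−1)) = 0.
Newton–Raphson from ψ = 0.5:
  ψ = 0.500: g = -0.2721, g' = -0.955 → ψ = 0.215
  ψ = 0.215: g = 0.0285, g' = -1.282 → ψ = 0.237
  ψ = 0.237: g = 0.0007, g' = -1.224 → ψ = 0.238
Converged at ψ = 0.238.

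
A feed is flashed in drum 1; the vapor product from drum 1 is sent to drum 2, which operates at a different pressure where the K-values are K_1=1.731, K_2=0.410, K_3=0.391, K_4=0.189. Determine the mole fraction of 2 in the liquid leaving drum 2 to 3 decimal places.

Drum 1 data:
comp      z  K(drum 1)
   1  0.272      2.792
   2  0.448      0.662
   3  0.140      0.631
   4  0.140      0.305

Drum 1:
Rachford–Rice: g(ψ₁) = Σ zᵢ(Kᵢ−1)/(1+ψ₁(Kᵢ−1)) = 0.
g(0) = ΣzᵢKᵢ − 1 = 0.187 and g(1) = 1 − Σzᵢ/Kᵢ = -0.455, so a root lies in (0, 1).
Iterate (Newton) starting at ψ₁ = 0.66:
  ψ₁ = 0.660: g = -0.2196, g' = -0.532 → ψ₁ = 0.247
  ψ₁ = 0.247: g = -0.0018, g' = -0.602 → ψ₁ = 0.244
Converged at ψ₁ = 0.244.
Drum-1 compositions:
  1: x = 0.189, y = 0.528
  2: x = 0.488, y = 0.323
  3: x = 0.154, y = 0.097
  4: x = 0.169, y = 0.051
Drum-2 feed = drum-1 vapor: z₂ = (0.5282, 0.3233, 0.0971, 0.0514).
Drum 2:
Let ψ₂ = V/F and solve Σ zᵢ(Kᵢ−1)/(1+ψ₂(Kᵢ−1)) = 0.
g(0) = ΣzᵢKᵢ − 1 = 0.095 and g(1) = 1 − Σzᵢ/Kᵢ = -0.614, so a root lies in (0, 1).
Iterate (Newton) starting at ψ₂ = 0.5:
  ψ₂ = 0.500: g = -0.1429, g' = -0.548 → ψ₂ = 0.239
  ψ₂ = 0.239: g = -0.0143, g' = -0.458 → ψ₂ = 0.208
Converged at ψ₂ = 0.208.
  1: x = 0.459, y = 0.794
  2: x = 0.368, y = 0.151
  3: x = 0.111, y = 0.043
  4: x = 0.062, y = 0.012

x_2 (drum 2) = 0.368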